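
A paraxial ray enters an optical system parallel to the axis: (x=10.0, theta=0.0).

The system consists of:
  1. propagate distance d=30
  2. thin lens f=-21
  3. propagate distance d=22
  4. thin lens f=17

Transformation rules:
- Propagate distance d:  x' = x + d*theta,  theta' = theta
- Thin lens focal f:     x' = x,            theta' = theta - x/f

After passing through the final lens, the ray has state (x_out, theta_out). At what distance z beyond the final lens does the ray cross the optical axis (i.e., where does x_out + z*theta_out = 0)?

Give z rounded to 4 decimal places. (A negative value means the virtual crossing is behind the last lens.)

Answer: 28.1154

Derivation:
Initial: x=10.0000 theta=0.0000
After 1 (propagate distance d=30): x=10.0000 theta=0.0000
After 2 (thin lens f=-21): x=10.0000 theta=10/21 (≈0.4762)
After 3 (propagate distance d=22): x=430/21 (≈20.4762) theta=10/21 (≈0.4762)
After 4 (thin lens f=17): x=430/21 (≈20.4762) theta=-260/357 (≈-0.7283)
z_focus = -x_out/theta_out = -(430/21)/(-260/357) = 731/26 ≈ 28.1154
Rounded to 4 decimal places: z = 28.1154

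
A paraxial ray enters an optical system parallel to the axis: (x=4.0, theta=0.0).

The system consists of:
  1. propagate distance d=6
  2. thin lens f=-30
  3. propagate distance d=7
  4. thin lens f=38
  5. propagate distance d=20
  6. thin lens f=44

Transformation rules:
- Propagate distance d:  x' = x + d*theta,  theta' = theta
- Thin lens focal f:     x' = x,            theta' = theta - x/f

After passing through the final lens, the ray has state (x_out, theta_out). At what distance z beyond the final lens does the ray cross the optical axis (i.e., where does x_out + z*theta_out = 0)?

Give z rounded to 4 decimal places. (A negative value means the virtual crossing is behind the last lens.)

Answer: 45.4009

Derivation:
Initial: x=4.0000 theta=0.0000
After 1 (propagate distance d=6): x=4.0000 theta=0.0000
After 2 (thin lens f=-30): x=4.0000 theta=2/15 (≈0.1333)
After 3 (propagate distance d=7): x=74/15 (≈4.9333) theta=2/15 (≈0.1333)
After 4 (thin lens f=38): x=74/15 (≈4.9333) theta=1/285 (≈0.0035)
After 5 (propagate distance d=20): x=1426/285 (≈5.0035) theta=1/285 (≈0.0035)
After 6 (thin lens f=44): x=1426/285 (≈5.0035) theta=-691/6270 (≈-0.1102)
z_focus = -x_out/theta_out = -(1426/285)/(-691/6270) = 31372/691 ≈ 45.4009
Rounded to 4 decimal places: z = 45.4009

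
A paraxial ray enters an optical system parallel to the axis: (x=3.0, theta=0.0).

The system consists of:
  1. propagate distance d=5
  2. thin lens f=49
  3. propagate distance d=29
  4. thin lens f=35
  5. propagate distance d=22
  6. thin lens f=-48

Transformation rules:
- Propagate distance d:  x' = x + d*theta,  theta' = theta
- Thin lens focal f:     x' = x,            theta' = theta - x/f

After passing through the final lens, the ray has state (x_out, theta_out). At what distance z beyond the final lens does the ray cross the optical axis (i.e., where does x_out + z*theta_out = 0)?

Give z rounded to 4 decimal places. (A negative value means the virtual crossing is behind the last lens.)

Answer: -7.7714

Derivation:
Initial: x=3.0000 theta=0.0000
After 1 (propagate distance d=5): x=3.0000 theta=0.0000
After 2 (thin lens f=49): x=3.0000 theta=-3/49 (≈-0.0612)
After 3 (propagate distance d=29): x=60/49 (≈1.2245) theta=-3/49 (≈-0.0612)
After 4 (thin lens f=35): x=60/49 (≈1.2245) theta=-33/343 (≈-0.0962)
After 5 (propagate distance d=22): x=-306/343 (≈-0.8921) theta=-33/343 (≈-0.0962)
After 6 (thin lens f=-48): x=-306/343 (≈-0.8921) theta=-45/392 (≈-0.1148)
z_focus = -x_out/theta_out = -(-306/343)/(-45/392) = -272/35 ≈ -7.7714
Rounded to 4 decimal places: z = -7.7714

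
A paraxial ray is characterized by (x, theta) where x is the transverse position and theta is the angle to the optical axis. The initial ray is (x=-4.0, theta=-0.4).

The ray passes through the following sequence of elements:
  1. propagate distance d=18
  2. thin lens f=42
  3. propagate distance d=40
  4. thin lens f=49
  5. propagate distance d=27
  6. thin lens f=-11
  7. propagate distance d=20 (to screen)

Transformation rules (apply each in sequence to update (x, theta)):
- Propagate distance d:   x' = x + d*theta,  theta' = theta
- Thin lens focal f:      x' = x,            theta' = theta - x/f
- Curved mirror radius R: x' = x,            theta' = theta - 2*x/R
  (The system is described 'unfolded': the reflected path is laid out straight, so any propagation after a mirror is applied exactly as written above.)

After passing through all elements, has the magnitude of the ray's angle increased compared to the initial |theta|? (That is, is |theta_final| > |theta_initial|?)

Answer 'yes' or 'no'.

Answer: yes

Derivation:
Initial: x=-4.0000 theta=-0.4000
After 1 (propagate distance d=18): x=-11.2000 theta=-0.4000
After 2 (thin lens f=42): x=-11.2000 theta=-2/15 (≈-0.1333)
After 3 (propagate distance d=40): x=-248/15 (≈-16.5333) theta=-2/15 (≈-0.1333)
After 4 (thin lens f=49): x=-248/15 (≈-16.5333) theta=10/49 (≈0.2041)
After 5 (propagate distance d=27): x=-8102/735 (≈-11.0231) theta=10/49 (≈0.2041)
After 6 (thin lens f=-11): x=-8102/735 (≈-11.0231) theta=-6452/8085 (≈-0.7980)
After 7 (propagate distance d=20 (to screen)): x=-31166/1155 (≈-26.9835) theta=-6452/8085 (≈-0.7980)
|theta_initial|=0.4000 |theta_final|=6452/8085 (≈0.7980) -> increased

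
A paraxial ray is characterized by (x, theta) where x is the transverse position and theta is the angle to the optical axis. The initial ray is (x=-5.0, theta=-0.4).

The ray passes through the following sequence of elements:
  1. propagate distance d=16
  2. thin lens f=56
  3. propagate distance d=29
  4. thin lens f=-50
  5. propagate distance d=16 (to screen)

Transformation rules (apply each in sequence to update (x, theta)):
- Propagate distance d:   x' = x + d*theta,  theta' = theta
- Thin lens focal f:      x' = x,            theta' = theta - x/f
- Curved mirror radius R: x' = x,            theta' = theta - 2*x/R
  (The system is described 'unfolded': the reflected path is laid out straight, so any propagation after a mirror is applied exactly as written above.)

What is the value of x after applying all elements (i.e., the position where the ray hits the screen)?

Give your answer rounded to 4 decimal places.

Initial: x=-5.0000 theta=-0.4000
After 1 (propagate distance d=16): x=-11.4000 theta=-0.4000
After 2 (thin lens f=56): x=-11.4000 theta=-11/56 (≈-0.1964)
After 3 (propagate distance d=29): x=-4787/280 (≈-17.0964) theta=-11/56 (≈-0.1964)
After 4 (thin lens f=-50): x=-4787/280 (≈-17.0964) theta=-7537/14000 (≈-0.5384)
After 5 (propagate distance d=16 (to screen)): x=-179971/7000 (≈-25.7101) theta=-7537/14000 (≈-0.5384)
Rounded to 4 decimal places: x = -25.7101

Answer: -25.7101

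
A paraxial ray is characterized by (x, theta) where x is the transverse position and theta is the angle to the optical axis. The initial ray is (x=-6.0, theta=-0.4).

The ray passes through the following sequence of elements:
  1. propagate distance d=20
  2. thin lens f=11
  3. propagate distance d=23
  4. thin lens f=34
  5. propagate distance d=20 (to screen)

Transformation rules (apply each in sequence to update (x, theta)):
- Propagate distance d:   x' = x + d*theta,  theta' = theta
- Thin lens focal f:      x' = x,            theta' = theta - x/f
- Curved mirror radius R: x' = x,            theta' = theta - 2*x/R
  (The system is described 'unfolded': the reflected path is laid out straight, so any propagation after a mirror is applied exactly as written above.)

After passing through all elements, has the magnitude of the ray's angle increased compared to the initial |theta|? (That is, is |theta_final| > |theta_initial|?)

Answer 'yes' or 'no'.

Initial: x=-6.0000 theta=-0.4000
After 1 (propagate distance d=20): x=-14.0000 theta=-0.4000
After 2 (thin lens f=11): x=-14.0000 theta=48/55 (≈0.8727)
After 3 (propagate distance d=23): x=334/55 (≈6.0727) theta=48/55 (≈0.8727)
After 4 (thin lens f=34): x=334/55 (≈6.0727) theta=59/85 (≈0.6941)
After 5 (propagate distance d=20 (to screen)): x=18658/935 (≈19.9551) theta=59/85 (≈0.6941)
|theta_initial|=0.4000 |theta_final|=59/85 (≈0.6941) -> increased

Answer: yes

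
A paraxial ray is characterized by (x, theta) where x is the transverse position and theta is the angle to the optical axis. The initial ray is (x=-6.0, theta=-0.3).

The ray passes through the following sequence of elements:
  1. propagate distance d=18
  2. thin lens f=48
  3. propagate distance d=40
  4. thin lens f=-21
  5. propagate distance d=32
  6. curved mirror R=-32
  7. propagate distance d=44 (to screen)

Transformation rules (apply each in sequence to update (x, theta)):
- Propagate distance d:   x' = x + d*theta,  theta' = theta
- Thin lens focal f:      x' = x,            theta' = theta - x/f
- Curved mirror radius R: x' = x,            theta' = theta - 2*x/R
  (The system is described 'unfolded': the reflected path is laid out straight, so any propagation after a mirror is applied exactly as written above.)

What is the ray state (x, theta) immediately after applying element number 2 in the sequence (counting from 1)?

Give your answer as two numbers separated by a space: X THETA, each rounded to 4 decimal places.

Answer: -11.4000 -0.0625

Derivation:
Initial: x=-6.0000 theta=-0.3000
After 1 (propagate distance d=18): x=-11.4000 theta=-0.3000
After 2 (thin lens f=48): x=-11.4000 theta=-0.0625
Rounded to 4 decimal places: x = -11.4000, theta = -0.0625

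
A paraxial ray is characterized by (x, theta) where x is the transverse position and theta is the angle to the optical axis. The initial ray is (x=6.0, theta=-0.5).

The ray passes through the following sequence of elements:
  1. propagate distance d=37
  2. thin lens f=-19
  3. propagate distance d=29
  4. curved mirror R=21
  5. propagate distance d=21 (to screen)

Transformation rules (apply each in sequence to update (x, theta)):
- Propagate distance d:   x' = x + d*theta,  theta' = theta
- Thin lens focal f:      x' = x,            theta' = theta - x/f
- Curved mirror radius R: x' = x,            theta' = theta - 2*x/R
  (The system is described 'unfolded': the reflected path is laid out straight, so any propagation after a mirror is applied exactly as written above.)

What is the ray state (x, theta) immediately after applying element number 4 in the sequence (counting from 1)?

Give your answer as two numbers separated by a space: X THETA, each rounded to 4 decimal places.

Initial: x=6.0000 theta=-0.5000
After 1 (propagate distance d=37): x=-12.5000 theta=-0.5000
After 2 (thin lens f=-19): x=-12.5000 theta=-22/19 (≈-1.1579)
After 3 (propagate distance d=29): x=-1751/38 (≈-46.0789) theta=-22/19 (≈-1.1579)
After 4 (curved mirror R=21): x=-1751/38 (≈-46.0789) theta=1289/399 (≈3.2306)
Rounded to 4 decimal places: x = -46.0789, theta = 3.2306

Answer: -46.0789 3.2306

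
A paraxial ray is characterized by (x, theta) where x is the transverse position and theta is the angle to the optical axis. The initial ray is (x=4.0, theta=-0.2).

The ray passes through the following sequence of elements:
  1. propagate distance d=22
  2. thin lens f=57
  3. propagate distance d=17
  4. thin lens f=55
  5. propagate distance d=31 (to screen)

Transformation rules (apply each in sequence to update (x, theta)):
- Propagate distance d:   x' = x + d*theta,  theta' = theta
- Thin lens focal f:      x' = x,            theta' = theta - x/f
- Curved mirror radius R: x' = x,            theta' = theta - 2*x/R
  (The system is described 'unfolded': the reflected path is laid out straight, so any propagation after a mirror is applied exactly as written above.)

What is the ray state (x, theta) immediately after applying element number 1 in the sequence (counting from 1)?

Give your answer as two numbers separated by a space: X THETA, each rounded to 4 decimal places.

Initial: x=4.0000 theta=-0.2000
After 1 (propagate distance d=22): x=-0.4000 theta=-0.2000
Rounded to 4 decimal places: x = -0.4000, theta = -0.2000

Answer: -0.4000 -0.2000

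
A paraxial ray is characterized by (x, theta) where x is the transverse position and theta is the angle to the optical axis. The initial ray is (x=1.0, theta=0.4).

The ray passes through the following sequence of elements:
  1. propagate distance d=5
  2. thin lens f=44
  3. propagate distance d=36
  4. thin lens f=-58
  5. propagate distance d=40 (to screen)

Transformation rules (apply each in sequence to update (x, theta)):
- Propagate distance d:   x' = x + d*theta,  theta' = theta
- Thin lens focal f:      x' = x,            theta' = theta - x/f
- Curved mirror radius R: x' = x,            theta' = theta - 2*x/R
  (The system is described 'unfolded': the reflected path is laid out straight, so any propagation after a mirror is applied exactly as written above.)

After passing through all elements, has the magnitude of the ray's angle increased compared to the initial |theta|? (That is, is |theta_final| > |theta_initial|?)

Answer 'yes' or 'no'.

Initial: x=1.0000 theta=0.4000
After 1 (propagate distance d=5): x=3.0000 theta=0.4000
After 2 (thin lens f=44): x=3.0000 theta=73/220 (≈0.3318)
After 3 (propagate distance d=36): x=822/55 (≈14.9455) theta=73/220 (≈0.3318)
After 4 (thin lens f=-58): x=822/55 (≈14.9455) theta=3761/6380 (≈0.5895)
After 5 (propagate distance d=40 (to screen)): x=61448/1595 (≈38.5254) theta=3761/6380 (≈0.5895)
|theta_initial|=0.4000 |theta_final|=3761/6380 (≈0.5895) -> increased

Answer: yes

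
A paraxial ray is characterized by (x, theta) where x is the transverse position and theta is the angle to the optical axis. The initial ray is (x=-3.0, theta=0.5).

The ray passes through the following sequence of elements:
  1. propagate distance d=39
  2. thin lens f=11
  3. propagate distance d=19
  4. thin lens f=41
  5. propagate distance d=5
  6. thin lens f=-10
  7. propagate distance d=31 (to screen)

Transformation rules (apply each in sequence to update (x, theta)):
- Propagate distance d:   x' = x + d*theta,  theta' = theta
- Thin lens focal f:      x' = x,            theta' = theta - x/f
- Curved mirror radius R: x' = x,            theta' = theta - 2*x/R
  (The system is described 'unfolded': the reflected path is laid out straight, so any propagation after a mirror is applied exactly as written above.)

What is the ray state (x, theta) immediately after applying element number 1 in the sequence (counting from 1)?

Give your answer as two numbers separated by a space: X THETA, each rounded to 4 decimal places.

Answer: 16.5000 0.5000

Derivation:
Initial: x=-3.0000 theta=0.5000
After 1 (propagate distance d=39): x=16.5000 theta=0.5000
Rounded to 4 decimal places: x = 16.5000, theta = 0.5000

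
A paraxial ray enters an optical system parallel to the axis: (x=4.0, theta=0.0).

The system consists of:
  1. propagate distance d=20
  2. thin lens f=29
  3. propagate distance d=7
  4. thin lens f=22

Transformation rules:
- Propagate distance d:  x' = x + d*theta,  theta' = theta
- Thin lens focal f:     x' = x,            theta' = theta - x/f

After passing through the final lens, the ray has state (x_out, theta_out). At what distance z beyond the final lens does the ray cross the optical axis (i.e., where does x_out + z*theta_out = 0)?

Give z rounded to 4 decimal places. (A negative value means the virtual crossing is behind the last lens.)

Answer: 11.0000

Derivation:
Initial: x=4.0000 theta=0.0000
After 1 (propagate distance d=20): x=4.0000 theta=0.0000
After 2 (thin lens f=29): x=4.0000 theta=-4/29 (≈-0.1379)
After 3 (propagate distance d=7): x=88/29 (≈3.0345) theta=-4/29 (≈-0.1379)
After 4 (thin lens f=22): x=88/29 (≈3.0345) theta=-8/29 (≈-0.2759)
z_focus = -x_out/theta_out = -(88/29)/(-8/29) = 11.0000
Rounded to 4 decimal places: z = 11.0000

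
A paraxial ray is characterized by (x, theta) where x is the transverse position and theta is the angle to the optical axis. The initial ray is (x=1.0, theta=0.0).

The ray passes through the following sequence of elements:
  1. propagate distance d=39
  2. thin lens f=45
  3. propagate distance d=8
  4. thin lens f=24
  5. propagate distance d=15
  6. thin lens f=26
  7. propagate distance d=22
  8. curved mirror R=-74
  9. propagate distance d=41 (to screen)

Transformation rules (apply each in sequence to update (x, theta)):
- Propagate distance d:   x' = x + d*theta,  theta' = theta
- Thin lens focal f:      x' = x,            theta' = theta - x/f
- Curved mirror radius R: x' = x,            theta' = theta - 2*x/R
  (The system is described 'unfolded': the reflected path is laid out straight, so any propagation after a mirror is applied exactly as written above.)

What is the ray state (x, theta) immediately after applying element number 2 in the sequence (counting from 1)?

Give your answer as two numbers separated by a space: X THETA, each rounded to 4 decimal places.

Answer: 1.0000 -0.0222

Derivation:
Initial: x=1.0000 theta=0.0000
After 1 (propagate distance d=39): x=1.0000 theta=0.0000
After 2 (thin lens f=45): x=1.0000 theta=-1/45 (≈-0.0222)
Rounded to 4 decimal places: x = 1.0000, theta = -0.0222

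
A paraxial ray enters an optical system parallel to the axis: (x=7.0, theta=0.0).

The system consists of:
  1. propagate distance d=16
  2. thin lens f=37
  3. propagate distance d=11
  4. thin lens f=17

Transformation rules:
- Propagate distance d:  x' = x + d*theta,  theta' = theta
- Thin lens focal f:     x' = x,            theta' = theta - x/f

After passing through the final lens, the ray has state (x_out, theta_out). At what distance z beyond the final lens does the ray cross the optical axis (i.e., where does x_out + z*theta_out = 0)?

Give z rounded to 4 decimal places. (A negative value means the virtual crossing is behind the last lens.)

Initial: x=7.0000 theta=0.0000
After 1 (propagate distance d=16): x=7.0000 theta=0.0000
After 2 (thin lens f=37): x=7.0000 theta=-7/37 (≈-0.1892)
After 3 (propagate distance d=11): x=182/37 (≈4.9189) theta=-7/37 (≈-0.1892)
After 4 (thin lens f=17): x=182/37 (≈4.9189) theta=-301/629 (≈-0.4785)
z_focus = -x_out/theta_out = -(182/37)/(-301/629) = 442/43 ≈ 10.2791
Rounded to 4 decimal places: z = 10.2791

Answer: 10.2791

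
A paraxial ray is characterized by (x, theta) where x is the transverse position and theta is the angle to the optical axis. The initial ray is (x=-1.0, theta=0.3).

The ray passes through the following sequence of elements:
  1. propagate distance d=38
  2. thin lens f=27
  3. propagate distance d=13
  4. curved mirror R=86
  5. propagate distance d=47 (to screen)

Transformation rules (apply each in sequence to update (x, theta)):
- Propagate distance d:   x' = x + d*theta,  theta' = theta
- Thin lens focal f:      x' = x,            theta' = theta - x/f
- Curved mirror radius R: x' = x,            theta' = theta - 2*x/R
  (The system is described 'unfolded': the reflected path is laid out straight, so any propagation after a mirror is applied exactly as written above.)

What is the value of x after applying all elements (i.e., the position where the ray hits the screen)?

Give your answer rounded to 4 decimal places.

Answer: -4.8681

Derivation:
Initial: x=-1.0000 theta=0.3000
After 1 (propagate distance d=38): x=10.4000 theta=0.3000
After 2 (thin lens f=27): x=10.4000 theta=-23/270 (≈-0.0852)
After 3 (propagate distance d=13): x=2509/270 (≈9.2926) theta=-23/270 (≈-0.0852)
After 4 (curved mirror R=86): x=2509/270 (≈9.2926) theta=-583/1935 (≈-0.3013)
After 5 (propagate distance d=47 (to screen)): x=-56519/11610 (≈-4.8681) theta=-583/1935 (≈-0.3013)
Rounded to 4 decimal places: x = -4.8681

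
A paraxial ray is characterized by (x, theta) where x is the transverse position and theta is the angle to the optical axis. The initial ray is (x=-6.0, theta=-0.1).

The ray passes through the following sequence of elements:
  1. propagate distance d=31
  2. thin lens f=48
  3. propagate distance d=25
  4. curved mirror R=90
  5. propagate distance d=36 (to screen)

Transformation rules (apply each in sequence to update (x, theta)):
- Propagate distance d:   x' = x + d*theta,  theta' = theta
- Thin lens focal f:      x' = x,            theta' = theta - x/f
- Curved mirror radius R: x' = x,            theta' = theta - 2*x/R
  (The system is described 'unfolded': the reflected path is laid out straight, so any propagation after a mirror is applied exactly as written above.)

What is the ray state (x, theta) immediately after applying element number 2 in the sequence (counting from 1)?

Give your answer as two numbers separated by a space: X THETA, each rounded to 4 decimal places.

Answer: -9.1000 0.0896

Derivation:
Initial: x=-6.0000 theta=-0.1000
After 1 (propagate distance d=31): x=-9.1000 theta=-0.1000
After 2 (thin lens f=48): x=-9.1000 theta=43/480 (≈0.0896)
Rounded to 4 decimal places: x = -9.1000, theta = 0.0896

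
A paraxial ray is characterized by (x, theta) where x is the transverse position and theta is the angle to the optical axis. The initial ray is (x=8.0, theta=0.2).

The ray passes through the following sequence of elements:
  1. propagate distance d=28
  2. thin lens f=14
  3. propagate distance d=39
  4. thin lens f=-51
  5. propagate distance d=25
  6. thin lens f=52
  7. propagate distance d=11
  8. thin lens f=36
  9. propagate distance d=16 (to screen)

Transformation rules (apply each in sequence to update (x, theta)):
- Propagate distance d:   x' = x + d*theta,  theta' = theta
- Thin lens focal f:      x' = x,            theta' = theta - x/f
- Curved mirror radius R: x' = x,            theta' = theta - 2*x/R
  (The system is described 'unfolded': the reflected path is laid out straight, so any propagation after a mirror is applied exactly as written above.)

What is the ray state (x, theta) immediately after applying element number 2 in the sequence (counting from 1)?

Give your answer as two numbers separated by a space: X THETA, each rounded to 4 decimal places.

Initial: x=8.0000 theta=0.2000
After 1 (propagate distance d=28): x=13.6000 theta=0.2000
After 2 (thin lens f=14): x=13.6000 theta=-27/35 (≈-0.7714)
Rounded to 4 decimal places: x = 13.6000, theta = -0.7714

Answer: 13.6000 -0.7714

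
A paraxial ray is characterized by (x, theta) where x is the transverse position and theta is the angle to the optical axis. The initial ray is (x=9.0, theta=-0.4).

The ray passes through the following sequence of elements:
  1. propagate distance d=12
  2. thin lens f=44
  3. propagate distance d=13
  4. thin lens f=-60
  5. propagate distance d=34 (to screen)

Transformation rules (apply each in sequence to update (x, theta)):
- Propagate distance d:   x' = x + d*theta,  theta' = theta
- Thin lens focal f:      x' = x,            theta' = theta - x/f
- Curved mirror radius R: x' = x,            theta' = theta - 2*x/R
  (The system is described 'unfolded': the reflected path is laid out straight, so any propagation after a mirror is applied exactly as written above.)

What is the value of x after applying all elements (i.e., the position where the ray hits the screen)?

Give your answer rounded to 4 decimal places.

Answer: -20.3562

Derivation:
Initial: x=9.0000 theta=-0.4000
After 1 (propagate distance d=12): x=4.2000 theta=-0.4000
After 2 (thin lens f=44): x=4.2000 theta=-109/220 (≈-0.4955)
After 3 (propagate distance d=13): x=-493/220 (≈-2.2409) theta=-109/220 (≈-0.4955)
After 4 (thin lens f=-60): x=-493/220 (≈-2.2409) theta=-7033/13200 (≈-0.5328)
After 5 (propagate distance d=34 (to screen)): x=-134351/6600 (≈-20.3562) theta=-7033/13200 (≈-0.5328)
Rounded to 4 decimal places: x = -20.3562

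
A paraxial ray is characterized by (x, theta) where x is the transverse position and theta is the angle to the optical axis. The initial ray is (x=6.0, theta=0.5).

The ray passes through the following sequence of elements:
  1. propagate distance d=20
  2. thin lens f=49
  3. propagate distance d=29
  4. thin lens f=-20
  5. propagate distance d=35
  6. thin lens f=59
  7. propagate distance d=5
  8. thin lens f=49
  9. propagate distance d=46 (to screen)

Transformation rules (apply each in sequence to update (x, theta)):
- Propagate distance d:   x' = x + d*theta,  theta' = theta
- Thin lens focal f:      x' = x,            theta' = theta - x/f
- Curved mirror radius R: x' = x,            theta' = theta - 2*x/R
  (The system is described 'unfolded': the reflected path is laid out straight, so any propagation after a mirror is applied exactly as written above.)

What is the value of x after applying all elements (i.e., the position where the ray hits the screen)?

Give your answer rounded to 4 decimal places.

Initial: x=6.0000 theta=0.5000
After 1 (propagate distance d=20): x=16.0000 theta=0.5000
After 2 (thin lens f=49): x=16.0000 theta=17/98 (≈0.1735)
After 3 (propagate distance d=29): x=2061/98 (≈21.0306) theta=17/98 (≈0.1735)
After 4 (thin lens f=-20): x=2061/98 (≈21.0306) theta=1.2250
After 5 (propagate distance d=35): x=25051/392 (≈63.9056) theta=1.2250
After 6 (thin lens f=59): x=25051/392 (≈63.9056) theta=4101/28910 (≈0.1419)
After 7 (propagate distance d=5): x=1494413/23128 (≈64.6149) theta=4101/28910 (≈0.1419)
After 8 (thin lens f=49): x=1494413/23128 (≈64.6149) theta=-6668269/5666360 (≈-1.1768)
After 9 (propagate distance d=46 (to screen)): x=59390811/5666360 (≈10.4813) theta=-6668269/5666360 (≈-1.1768)
Rounded to 4 decimal places: x = 10.4813

Answer: 10.4813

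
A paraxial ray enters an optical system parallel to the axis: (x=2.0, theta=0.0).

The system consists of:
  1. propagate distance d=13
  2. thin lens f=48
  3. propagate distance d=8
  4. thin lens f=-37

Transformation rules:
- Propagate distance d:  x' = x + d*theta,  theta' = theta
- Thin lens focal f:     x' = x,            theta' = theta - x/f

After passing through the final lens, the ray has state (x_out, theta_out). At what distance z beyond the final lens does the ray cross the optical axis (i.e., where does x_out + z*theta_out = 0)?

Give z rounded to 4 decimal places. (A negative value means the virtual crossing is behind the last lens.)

Initial: x=2.0000 theta=0.0000
After 1 (propagate distance d=13): x=2.0000 theta=0.0000
After 2 (thin lens f=48): x=2.0000 theta=-1/24 (≈-0.0417)
After 3 (propagate distance d=8): x=5/3 (≈1.6667) theta=-1/24 (≈-0.0417)
After 4 (thin lens f=-37): x=5/3 (≈1.6667) theta=1/296 (≈0.0034)
z_focus = -x_out/theta_out = -(5/3)/(1/296) = -1480/3 ≈ -493.3333
Rounded to 4 decimal places: z = -493.3333

Answer: -493.3333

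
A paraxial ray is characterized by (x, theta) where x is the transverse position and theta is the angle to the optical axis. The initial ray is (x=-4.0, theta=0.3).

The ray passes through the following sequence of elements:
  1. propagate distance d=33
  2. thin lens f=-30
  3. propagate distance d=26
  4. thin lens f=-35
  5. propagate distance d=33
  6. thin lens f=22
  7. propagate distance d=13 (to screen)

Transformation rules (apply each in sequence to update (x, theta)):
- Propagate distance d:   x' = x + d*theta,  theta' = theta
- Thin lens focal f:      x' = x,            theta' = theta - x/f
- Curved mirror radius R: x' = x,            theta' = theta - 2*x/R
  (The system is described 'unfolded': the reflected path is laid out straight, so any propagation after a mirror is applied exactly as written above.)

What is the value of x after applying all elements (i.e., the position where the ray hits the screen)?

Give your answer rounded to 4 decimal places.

Initial: x=-4.0000 theta=0.3000
After 1 (propagate distance d=33): x=5.9000 theta=0.3000
After 2 (thin lens f=-30): x=5.9000 theta=149/300 (≈0.4967)
After 3 (propagate distance d=26): x=1411/75 (≈18.8133) theta=149/300 (≈0.4967)
After 4 (thin lens f=-35): x=1411/75 (≈18.8133) theta=10859/10500 (≈1.0342)
After 5 (propagate distance d=33): x=555887/10500 (≈52.9416) theta=10859/10500 (≈1.0342)
After 6 (thin lens f=22): x=555887/10500 (≈52.9416) theta=-105663/77000 (≈-1.3722)
After 7 (propagate distance d=13 (to screen)): x=8108657/231000 (≈35.1024) theta=-105663/77000 (≈-1.3722)
Rounded to 4 decimal places: x = 35.1024

Answer: 35.1024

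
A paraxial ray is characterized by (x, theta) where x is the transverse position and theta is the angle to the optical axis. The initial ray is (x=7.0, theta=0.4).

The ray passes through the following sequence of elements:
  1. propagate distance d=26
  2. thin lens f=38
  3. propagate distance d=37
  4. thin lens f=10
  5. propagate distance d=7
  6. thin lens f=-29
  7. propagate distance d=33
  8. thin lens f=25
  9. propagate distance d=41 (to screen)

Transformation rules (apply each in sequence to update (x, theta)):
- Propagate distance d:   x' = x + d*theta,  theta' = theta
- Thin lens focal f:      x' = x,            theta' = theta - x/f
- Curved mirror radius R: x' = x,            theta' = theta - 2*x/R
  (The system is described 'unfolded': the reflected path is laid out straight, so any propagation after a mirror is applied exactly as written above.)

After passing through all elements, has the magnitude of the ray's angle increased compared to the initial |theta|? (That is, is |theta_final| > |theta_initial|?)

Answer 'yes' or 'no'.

Answer: no

Derivation:
Initial: x=7.0000 theta=0.4000
After 1 (propagate distance d=26): x=17.4000 theta=0.4000
After 2 (thin lens f=38): x=17.4000 theta=-11/190 (≈-0.0579)
After 3 (propagate distance d=37): x=2899/190 (≈15.2579) theta=-11/190 (≈-0.0579)
After 4 (thin lens f=10): x=2899/190 (≈15.2579) theta=-3009/1900 (≈-1.5837)
After 5 (propagate distance d=7): x=7927/1900 (≈4.1721) theta=-3009/1900 (≈-1.5837)
After 6 (thin lens f=-29): x=7927/1900 (≈4.1721) theta=-39667/27550 (≈-1.4398)
After 7 (propagate distance d=33): x=-2388139/55100 (≈-43.3419) theta=-39667/27550 (≈-1.4398)
After 8 (thin lens f=25): x=-2388139/55100 (≈-43.3419) theta=404789/1377500 (≈0.2939)
After 9 (propagate distance d=41 (to screen)): x=-21553563/688750 (≈-31.2937) theta=404789/1377500 (≈0.2939)
|theta_initial|=0.4000 |theta_final|=404789/1377500 (≈0.2939) -> not increased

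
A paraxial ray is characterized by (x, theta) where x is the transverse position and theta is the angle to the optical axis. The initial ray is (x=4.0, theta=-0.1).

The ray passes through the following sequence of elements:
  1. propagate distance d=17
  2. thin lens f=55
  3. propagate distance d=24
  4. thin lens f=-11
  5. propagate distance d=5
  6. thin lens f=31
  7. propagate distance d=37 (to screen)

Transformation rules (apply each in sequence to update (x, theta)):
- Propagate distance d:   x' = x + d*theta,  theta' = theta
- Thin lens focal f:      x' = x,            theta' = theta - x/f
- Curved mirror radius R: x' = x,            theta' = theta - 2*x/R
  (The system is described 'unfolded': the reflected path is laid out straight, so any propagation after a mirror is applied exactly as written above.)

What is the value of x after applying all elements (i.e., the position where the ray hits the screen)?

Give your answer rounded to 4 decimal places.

Initial: x=4.0000 theta=-0.1000
After 1 (propagate distance d=17): x=2.3000 theta=-0.1000
After 2 (thin lens f=55): x=2.3000 theta=-39/275 (≈-0.1418)
After 3 (propagate distance d=24): x=-607/550 (≈-1.1036) theta=-39/275 (≈-0.1418)
After 4 (thin lens f=-11): x=-607/550 (≈-1.1036) theta=-293/1210 (≈-0.2421)
After 5 (propagate distance d=5): x=-7001/3025 (≈-2.3144) theta=-293/1210 (≈-0.2421)
After 6 (thin lens f=31): x=-7001/3025 (≈-2.3144) theta=-31413/187550 (≈-0.1675)
After 7 (propagate distance d=37 (to screen)): x=-1596343/187550 (≈-8.5116) theta=-31413/187550 (≈-0.1675)
Rounded to 4 decimal places: x = -8.5116

Answer: -8.5116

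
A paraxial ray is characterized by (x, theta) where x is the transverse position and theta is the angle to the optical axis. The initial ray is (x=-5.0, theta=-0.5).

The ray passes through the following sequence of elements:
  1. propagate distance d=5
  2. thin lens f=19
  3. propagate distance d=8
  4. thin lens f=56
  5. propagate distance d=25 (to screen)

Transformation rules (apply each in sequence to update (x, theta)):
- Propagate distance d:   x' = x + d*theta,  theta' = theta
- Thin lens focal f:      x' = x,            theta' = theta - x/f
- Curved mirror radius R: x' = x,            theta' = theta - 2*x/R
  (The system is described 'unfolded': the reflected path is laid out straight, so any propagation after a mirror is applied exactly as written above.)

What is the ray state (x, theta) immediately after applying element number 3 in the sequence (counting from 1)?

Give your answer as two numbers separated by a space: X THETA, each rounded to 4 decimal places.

Answer: -8.3421 -0.1053

Derivation:
Initial: x=-5.0000 theta=-0.5000
After 1 (propagate distance d=5): x=-7.5000 theta=-0.5000
After 2 (thin lens f=19): x=-7.5000 theta=-2/19 (≈-0.1053)
After 3 (propagate distance d=8): x=-317/38 (≈-8.3421) theta=-2/19 (≈-0.1053)
Rounded to 4 decimal places: x = -8.3421, theta = -0.1053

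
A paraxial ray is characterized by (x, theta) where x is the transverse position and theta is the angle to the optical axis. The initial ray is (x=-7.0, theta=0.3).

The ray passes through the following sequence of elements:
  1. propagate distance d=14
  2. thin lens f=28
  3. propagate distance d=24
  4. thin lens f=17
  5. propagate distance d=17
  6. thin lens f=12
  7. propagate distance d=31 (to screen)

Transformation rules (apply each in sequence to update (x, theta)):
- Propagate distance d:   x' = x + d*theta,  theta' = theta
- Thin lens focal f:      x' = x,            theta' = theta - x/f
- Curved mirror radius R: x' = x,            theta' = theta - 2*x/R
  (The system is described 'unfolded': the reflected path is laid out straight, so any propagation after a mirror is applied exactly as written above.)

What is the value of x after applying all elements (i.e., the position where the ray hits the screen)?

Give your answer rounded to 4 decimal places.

Initial: x=-7.0000 theta=0.3000
After 1 (propagate distance d=14): x=-2.8000 theta=0.3000
After 2 (thin lens f=28): x=-2.8000 theta=0.4000
After 3 (propagate distance d=24): x=6.8000 theta=0.4000
After 4 (thin lens f=17): x=6.8000 theta=0.0000
After 5 (propagate distance d=17): x=6.8000 theta=0.0000
After 6 (thin lens f=12): x=6.8000 theta=-17/30 (≈-0.5667)
After 7 (propagate distance d=31 (to screen)): x=-323/30 (≈-10.7667) theta=-17/30 (≈-0.5667)
Rounded to 4 decimal places: x = -10.7667

Answer: -10.7667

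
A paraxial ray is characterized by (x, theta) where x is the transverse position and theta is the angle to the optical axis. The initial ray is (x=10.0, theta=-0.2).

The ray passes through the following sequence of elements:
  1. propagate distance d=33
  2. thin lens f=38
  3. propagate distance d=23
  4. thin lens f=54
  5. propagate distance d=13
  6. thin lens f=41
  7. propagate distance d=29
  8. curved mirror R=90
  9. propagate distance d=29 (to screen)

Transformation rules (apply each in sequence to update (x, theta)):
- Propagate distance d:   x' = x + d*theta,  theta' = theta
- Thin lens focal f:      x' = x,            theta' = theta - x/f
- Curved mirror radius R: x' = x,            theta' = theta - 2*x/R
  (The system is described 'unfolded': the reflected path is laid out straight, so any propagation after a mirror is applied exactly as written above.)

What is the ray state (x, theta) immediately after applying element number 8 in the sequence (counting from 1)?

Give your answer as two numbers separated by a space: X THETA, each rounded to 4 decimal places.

Initial: x=10.0000 theta=-0.2000
After 1 (propagate distance d=33): x=3.4000 theta=-0.2000
After 2 (thin lens f=38): x=3.4000 theta=-11/38 (≈-0.2895)
After 3 (propagate distance d=23): x=-619/190 (≈-3.2579) theta=-11/38 (≈-0.2895)
After 4 (thin lens f=54): x=-619/190 (≈-3.2579) theta=-2351/10260 (≈-0.2291)
After 5 (propagate distance d=13): x=-63989/10260 (≈-6.2367) theta=-2351/10260 (≈-0.2291)
After 6 (thin lens f=41): x=-63989/10260 (≈-6.2367) theta=-16201/210330 (≈-0.0770)
After 7 (propagate distance d=29): x=-3563207/420660 (≈-8.4705) theta=-16201/210330 (≈-0.0770)
After 8 (curved mirror R=90): x=-3563207/420660 (≈-8.4705) theta=2105117/18929700 (≈0.1112)
Rounded to 4 decimal places: x = -8.4705, theta = 0.1112

Answer: -8.4705 0.1112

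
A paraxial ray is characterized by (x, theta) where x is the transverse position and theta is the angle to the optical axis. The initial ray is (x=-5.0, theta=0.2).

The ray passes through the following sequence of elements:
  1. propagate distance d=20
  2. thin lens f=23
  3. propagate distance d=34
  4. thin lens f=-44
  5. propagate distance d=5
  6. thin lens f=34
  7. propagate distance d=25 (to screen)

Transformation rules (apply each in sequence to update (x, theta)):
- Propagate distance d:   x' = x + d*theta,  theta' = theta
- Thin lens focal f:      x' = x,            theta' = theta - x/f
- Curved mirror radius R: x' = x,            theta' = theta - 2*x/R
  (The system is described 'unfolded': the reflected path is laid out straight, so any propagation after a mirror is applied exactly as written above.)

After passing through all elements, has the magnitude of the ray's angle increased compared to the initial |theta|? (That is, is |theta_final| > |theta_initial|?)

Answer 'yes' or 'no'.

Answer: no

Derivation:
Initial: x=-5.0000 theta=0.2000
After 1 (propagate distance d=20): x=-1.0000 theta=0.2000
After 2 (thin lens f=23): x=-1.0000 theta=28/115 (≈0.2435)
After 3 (propagate distance d=34): x=837/115 (≈7.2783) theta=28/115 (≈0.2435)
After 4 (thin lens f=-44): x=837/115 (≈7.2783) theta=2069/5060 (≈0.4089)
After 5 (propagate distance d=5): x=2051/220 (≈9.3227) theta=2069/5060 (≈0.4089)
After 6 (thin lens f=34): x=2051/220 (≈9.3227) theta=23173/172040 (≈0.1347)
After 7 (propagate distance d=25 (to screen)): x=2183207/172040 (≈12.6901) theta=23173/172040 (≈0.1347)
|theta_initial|=0.2000 |theta_final|=23173/172040 (≈0.1347) -> not increased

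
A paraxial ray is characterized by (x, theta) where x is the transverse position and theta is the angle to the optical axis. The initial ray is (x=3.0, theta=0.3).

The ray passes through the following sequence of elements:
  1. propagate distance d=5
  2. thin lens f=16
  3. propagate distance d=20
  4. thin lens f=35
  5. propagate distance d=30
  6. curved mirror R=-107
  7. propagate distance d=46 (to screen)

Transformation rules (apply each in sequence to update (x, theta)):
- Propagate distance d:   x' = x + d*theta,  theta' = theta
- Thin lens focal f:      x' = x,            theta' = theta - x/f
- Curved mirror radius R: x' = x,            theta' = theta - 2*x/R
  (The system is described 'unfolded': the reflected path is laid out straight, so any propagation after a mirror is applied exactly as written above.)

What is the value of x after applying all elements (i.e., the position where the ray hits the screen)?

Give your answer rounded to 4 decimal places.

Answer: -3.2033

Derivation:
Initial: x=3.0000 theta=0.3000
After 1 (propagate distance d=5): x=4.5000 theta=0.3000
After 2 (thin lens f=16): x=4.5000 theta=3/160 (≈0.0188)
After 3 (propagate distance d=20): x=4.8750 theta=3/160 (≈0.0188)
After 4 (thin lens f=35): x=4.8750 theta=-27/224 (≈-0.1205)
After 5 (propagate distance d=30): x=141/112 (≈1.2589) theta=-27/224 (≈-0.1205)
After 6 (curved mirror R=-107): x=141/112 (≈1.2589) theta=-2325/23968 (≈-0.0970)
After 7 (propagate distance d=46 (to screen)): x=-1371/428 (≈-3.2033) theta=-2325/23968 (≈-0.0970)
Rounded to 4 decimal places: x = -3.2033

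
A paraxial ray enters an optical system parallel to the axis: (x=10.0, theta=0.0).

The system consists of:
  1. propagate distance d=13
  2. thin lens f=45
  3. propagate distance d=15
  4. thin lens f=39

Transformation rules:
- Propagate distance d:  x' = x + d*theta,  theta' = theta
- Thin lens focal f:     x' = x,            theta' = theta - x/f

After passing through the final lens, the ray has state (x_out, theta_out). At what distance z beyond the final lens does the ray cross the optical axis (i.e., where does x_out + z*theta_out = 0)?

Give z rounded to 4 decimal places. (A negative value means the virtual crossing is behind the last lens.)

Initial: x=10.0000 theta=0.0000
After 1 (propagate distance d=13): x=10.0000 theta=0.0000
After 2 (thin lens f=45): x=10.0000 theta=-2/9 (≈-0.2222)
After 3 (propagate distance d=15): x=20/3 (≈6.6667) theta=-2/9 (≈-0.2222)
After 4 (thin lens f=39): x=20/3 (≈6.6667) theta=-46/117 (≈-0.3932)
z_focus = -x_out/theta_out = -(20/3)/(-46/117) = 390/23 ≈ 16.9565
Rounded to 4 decimal places: z = 16.9565

Answer: 16.9565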